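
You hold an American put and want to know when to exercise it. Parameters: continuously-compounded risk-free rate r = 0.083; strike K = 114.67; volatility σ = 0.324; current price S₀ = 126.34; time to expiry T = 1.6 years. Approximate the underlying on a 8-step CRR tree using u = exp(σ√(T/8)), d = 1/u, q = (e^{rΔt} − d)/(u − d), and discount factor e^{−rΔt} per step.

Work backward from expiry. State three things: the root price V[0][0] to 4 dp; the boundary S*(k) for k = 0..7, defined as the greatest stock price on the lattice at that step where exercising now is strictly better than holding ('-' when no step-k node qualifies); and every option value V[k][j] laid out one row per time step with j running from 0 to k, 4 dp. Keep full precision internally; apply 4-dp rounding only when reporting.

price = 9.4645
boundary = - - - 81.8006 70.7667 81.8006 70.7667 81.8006
tree:
9.4645
14.7860 4.8836
22.4252 8.2486 1.9517
32.8694 13.5582 3.6396 0.4649
43.9033 21.5515 6.6561 0.9876 0.0000
53.4490 32.8694 11.8545 2.0981 0.0000 0.0000
61.7070 43.9033 20.3280 4.4571 0.0000 0.0000 0.0000
68.8511 53.4490 32.8694 9.4686 0.0000 0.0000 0.0000 0.0000
75.0316 61.7070 43.9033 20.1149 0.0000 0.0000 0.0000 0.0000 0.0000

Δt=0.20000  u=1.15592  d=0.86511  q=0.52140  discount=0.98354
step 8 (expiry): payoffs max(K−S,0) = 75.0316 61.7070 43.9033 20.1149 0.0000 0.0000 0.0000 0.0000 0.0000
step 7: (k=7,j=0): S=45.8189, (K−S)⁺=68.8511, hold=66.9633 ⇒ V=68.8511 exercise | (k=7,j=1): S=61.2210, (K−S)⁺=53.4490, hold=51.5612 ⇒ V=53.4490 exercise | (k=7,j=2): S=81.8006, (K−S)⁺=32.8694, hold=30.9815 ⇒ V=32.8694 exercise | (k=7,j=3): S=109.2982, (K−S)⁺=5.3718, hold=9.4686 ⇒ V=9.4686 continue | (k=7,j=4): S=146.0390, (K−S)⁺=0.0000, hold=0.0000 ⇒ V=0.0000 continue | (k=7,j=5): S=195.1304, (K−S)⁺=0.0000, hold=0.0000 ⇒ V=0.0000 continue | (k=7,j=6): S=260.7241, (K−S)⁺=0.0000, hold=0.0000 ⇒ V=0.0000 continue | (k=7,j=7): S=348.3672, (K−S)⁺=0.0000, hold=0.0000 ⇒ V=0.0000 continue  boundary S*=81.8006
step 6: (k=6,j=0): S=52.9630, (K−S)⁺=61.7070, hold=59.8192 ⇒ V=61.7070 exercise | (k=6,j=1): S=70.7667, (K−S)⁺=43.9033, hold=42.0155 ⇒ V=43.9033 exercise | (k=6,j=2): S=94.5551, (K−S)⁺=20.1149, hold=20.3280 ⇒ V=20.3280 continue | (k=6,j=3): S=126.3400, (K−S)⁺=0.0000, hold=4.4571 ⇒ V=4.4571 continue | (k=6,j=4): S=168.8095, (K−S)⁺=0.0000, hold=0.0000 ⇒ V=0.0000 continue | (k=6,j=5): S=225.5553, (K−S)⁺=0.0000, hold=0.0000 ⇒ V=0.0000 continue | (k=6,j=6): S=301.3764, (K−S)⁺=0.0000, hold=0.0000 ⇒ V=0.0000 continue  boundary S*=70.7667
step 5: (k=5,j=0): S=61.2210, (K−S)⁺=53.4490, hold=51.5612 ⇒ V=53.4490 exercise | (k=5,j=1): S=81.8006, (K−S)⁺=32.8694, hold=31.0908 ⇒ V=32.8694 exercise | (k=5,j=2): S=109.2982, (K−S)⁺=5.3718, hold=11.8545 ⇒ V=11.8545 continue | (k=5,j=3): S=146.0390, (K−S)⁺=0.0000, hold=2.0981 ⇒ V=2.0981 continue | (k=5,j=4): S=195.1304, (K−S)⁺=0.0000, hold=0.0000 ⇒ V=0.0000 continue | (k=5,j=5): S=260.7241, (K−S)⁺=0.0000, hold=0.0000 ⇒ V=0.0000 continue  boundary S*=81.8006
step 4: (k=4,j=0): S=70.7667, (K−S)⁺=43.9033, hold=42.0155 ⇒ V=43.9033 exercise | (k=4,j=1): S=94.5551, (K−S)⁺=20.1149, hold=21.5515 ⇒ V=21.5515 continue | (k=4,j=2): S=126.3400, (K−S)⁺=0.0000, hold=6.6561 ⇒ V=6.6561 continue | (k=4,j=3): S=168.8095, (K−S)⁺=0.0000, hold=0.9876 ⇒ V=0.9876 continue | (k=4,j=4): S=225.5553, (K−S)⁺=0.0000, hold=0.0000 ⇒ V=0.0000 continue  boundary S*=70.7667
step 3: (k=3,j=0): S=81.8006, (K−S)⁺=32.8694, hold=31.7183 ⇒ V=32.8694 exercise | (k=3,j=1): S=109.2982, (K−S)⁺=5.3718, hold=13.5582 ⇒ V=13.5582 continue | (k=3,j=2): S=146.0390, (K−S)⁺=0.0000, hold=3.6396 ⇒ V=3.6396 continue | (k=3,j=3): S=195.1304, (K−S)⁺=0.0000, hold=0.4649 ⇒ V=0.4649 continue  boundary S*=81.8006
step 2: (k=2,j=0): S=94.5551, (K−S)⁺=20.1149, hold=22.4252 ⇒ V=22.4252 continue | (k=2,j=1): S=126.3400, (K−S)⁺=0.0000, hold=8.2486 ⇒ V=8.2486 continue | (k=2,j=2): S=168.8095, (K−S)⁺=0.0000, hold=1.9517 ⇒ V=1.9517 continue  boundary S*=-
step 1: (k=1,j=0): S=109.2982, (K−S)⁺=5.3718, hold=14.7860 ⇒ V=14.7860 continue | (k=1,j=1): S=146.0390, (K−S)⁺=0.0000, hold=4.8836 ⇒ V=4.8836 continue  boundary S*=-
step 0: (k=0,j=0): S=126.3400, (K−S)⁺=0.0000, hold=9.4645 ⇒ V=9.4645 continue  boundary S*=-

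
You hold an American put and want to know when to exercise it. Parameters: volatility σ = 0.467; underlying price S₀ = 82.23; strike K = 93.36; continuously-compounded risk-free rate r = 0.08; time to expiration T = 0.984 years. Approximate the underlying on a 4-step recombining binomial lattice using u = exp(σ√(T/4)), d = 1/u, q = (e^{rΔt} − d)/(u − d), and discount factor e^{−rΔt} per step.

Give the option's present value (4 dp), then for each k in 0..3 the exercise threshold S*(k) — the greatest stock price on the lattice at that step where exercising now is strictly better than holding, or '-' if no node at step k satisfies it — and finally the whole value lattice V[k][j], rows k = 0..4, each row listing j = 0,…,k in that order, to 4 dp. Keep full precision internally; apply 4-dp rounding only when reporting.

Δt=0.24600  u=1.26065  d=0.79324  q=0.48487  discount=0.98051
step 4 (expiry): payoffs max(K−S,0) = 60.8020 41.6179 11.1300 0.0000 0.0000
step 3: (k=3,j=0): S=41.0441, (K−S)⁺=52.3159, hold=50.4965 ⇒ V=52.3159 exercise | (k=3,j=1): S=65.2285, (K−S)⁺=28.1315, hold=26.3122 ⇒ V=28.1315 exercise | (k=3,j=2): S=103.6629, (K−S)⁺=0.0000, hold=5.6216 ⇒ V=5.6216 continue | (k=3,j=3): S=164.7441, (K−S)⁺=0.0000, hold=0.0000 ⇒ V=0.0000 continue  boundary S*=65.2285
step 2: (k=2,j=0): S=51.7421, (K−S)⁺=41.6179, hold=39.7986 ⇒ V=41.6179 exercise | (k=2,j=1): S=82.2300, (K−S)⁺=11.1300, hold=16.8816 ⇒ V=16.8816 continue | (k=2,j=2): S=130.6823, (K−S)⁺=0.0000, hold=2.8394 ⇒ V=2.8394 continue  boundary S*=51.7421
step 1: (k=1,j=0): S=65.2285, (K−S)⁺=28.1315, hold=29.0466 ⇒ V=29.0466 continue | (k=1,j=1): S=103.6629, (K−S)⁺=0.0000, hold=9.8766 ⇒ V=9.8766 continue  boundary S*=-
step 0: (k=0,j=0): S=82.2300, (K−S)⁺=11.1300, hold=19.3667 ⇒ V=19.3667 continue  boundary S*=-

price = 19.3667
boundary = - - 51.7421 65.2285
tree:
19.3667
29.0466 9.8766
41.6179 16.8816 2.8394
52.3159 28.1315 5.6216 0.0000
60.8020 41.6179 11.1300 0.0000 0.0000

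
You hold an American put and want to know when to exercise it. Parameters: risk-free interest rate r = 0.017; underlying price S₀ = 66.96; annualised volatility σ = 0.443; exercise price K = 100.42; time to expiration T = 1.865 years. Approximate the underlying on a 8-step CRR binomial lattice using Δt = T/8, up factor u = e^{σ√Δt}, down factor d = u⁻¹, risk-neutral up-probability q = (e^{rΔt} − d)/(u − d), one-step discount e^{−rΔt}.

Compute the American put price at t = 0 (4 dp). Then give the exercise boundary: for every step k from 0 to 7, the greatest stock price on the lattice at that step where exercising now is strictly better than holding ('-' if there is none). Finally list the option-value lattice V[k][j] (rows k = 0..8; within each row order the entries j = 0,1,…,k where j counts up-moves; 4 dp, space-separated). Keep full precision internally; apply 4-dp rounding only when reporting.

price = 38.6886
boundary = - - 43.6546 35.2482 43.6546 54.0658 66.9600 54.0658
tree:
38.6886
47.6138 28.3754
56.7654 37.1083 18.2019
65.1718 46.8293 25.8317 9.2560
71.9594 56.7654 35.3807 14.6623 2.8855
77.4399 65.1718 46.3542 22.5945 5.3247 0.0000
81.8651 71.9594 56.7654 33.4600 9.8259 0.0000 0.0000
85.4382 77.4399 65.1718 46.3542 18.1322 0.0000 0.0000 0.0000
88.3231 81.8651 71.9594 56.7654 33.4600 0.0000 0.0000 0.0000 0.0000

params: Δt=0.23312 u=1.23849 d=0.80743 q=0.45594 e^(-rΔt)=0.99604
t_8 payoffs: 88.3231 81.8651 71.9594 56.7654 33.4600 0.0000 0.0000 0.0000 0.0000
t_7: node(7,0) S=14.9818 payoff=85.4382 vs cont=85.0410 → 85.4382 [stop]  node(7,1) S=22.9801 payoff=77.4399 vs cont=77.0428 → 77.4399 [stop]  node(7,2) S=35.2482 payoff=65.1718 vs cont=64.7746 → 65.1718 [stop]  node(7,3) S=54.0658 payoff=46.3542 vs cont=45.9570 → 46.3542 [stop]  node(7,4) S=82.9294 payoff=17.4906 vs cont=18.1322 → 18.1322 [wait]  node(7,5) S=127.2020 payoff=0.0000 vs cont=0.0000 → 0.0000 [wait]  node(7,6) S=195.1102 payoff=0.0000 vs cont=0.0000 → 0.0000 [wait]  node(7,7) S=299.2717 payoff=0.0000 vs cont=0.0000 → 0.0000 [wait]  ⇒ S*(7)=54.0658
t_6: node(6,0) S=18.5549 payoff=81.8651 vs cont=81.4679 → 81.8651 [stop]  node(6,1) S=28.4606 payoff=71.9594 vs cont=71.5622 → 71.9594 [stop]  node(6,2) S=43.6546 payoff=56.7654 vs cont=56.3682 → 56.7654 [stop]  node(6,3) S=66.9600 payoff=33.4600 vs cont=33.3542 → 33.4600 [stop]  node(6,4) S=102.7073 payoff=0.0000 vs cont=9.8259 → 9.8259 [wait]  node(6,5) S=157.5386 payoff=0.0000 vs cont=0.0000 → 0.0000 [wait]  node(6,6) S=241.6422 payoff=0.0000 vs cont=0.0000 → 0.0000 [wait]  ⇒ S*(6)=66.9600
t_5: node(5,0) S=22.9801 payoff=77.4399 vs cont=77.0428 → 77.4399 [stop]  node(5,1) S=35.2482 payoff=65.1718 vs cont=64.7746 → 65.1718 [stop]  node(5,2) S=54.0658 payoff=46.3542 vs cont=45.9570 → 46.3542 [stop]  node(5,3) S=82.9294 payoff=17.4906 vs cont=22.5945 → 22.5945 [wait]  node(5,4) S=127.2020 payoff=0.0000 vs cont=5.3247 → 5.3247 [wait]  node(5,5) S=195.1102 payoff=0.0000 vs cont=0.0000 → 0.0000 [wait]  ⇒ S*(5)=54.0658
t_4: node(4,0) S=28.4606 payoff=71.9594 vs cont=71.5622 → 71.9594 [stop]  node(4,1) S=43.6546 payoff=56.7654 vs cont=56.3682 → 56.7654 [stop]  node(4,2) S=66.9600 payoff=33.4600 vs cont=35.3807 → 35.3807 [wait]  node(4,3) S=102.7073 payoff=0.0000 vs cont=14.6623 → 14.6623 [wait]  node(4,4) S=157.5386 payoff=0.0000 vs cont=2.8855 → 2.8855 [wait]  ⇒ S*(4)=43.6546
t_3: node(3,0) S=35.2482 payoff=65.1718 vs cont=64.7746 → 65.1718 [stop]  node(3,1) S=54.0658 payoff=46.3542 vs cont=46.8293 → 46.8293 [wait]  node(3,2) S=82.9294 payoff=17.4906 vs cont=25.8317 → 25.8317 [wait]  node(3,3) S=127.2020 payoff=0.0000 vs cont=9.2560 → 9.2560 [wait]  ⇒ S*(3)=35.2482
t_2: node(2,0) S=43.6546 payoff=56.7654 vs cont=56.5840 → 56.7654 [stop]  node(2,1) S=66.9600 payoff=33.4600 vs cont=37.1083 → 37.1083 [wait]  node(2,2) S=102.7073 payoff=0.0000 vs cont=18.2019 → 18.2019 [wait]  ⇒ S*(2)=43.6546
t_1: node(1,0) S=54.0658 payoff=46.3542 vs cont=47.6138 → 47.6138 [wait]  node(1,1) S=82.9294 payoff=17.4906 vs cont=28.3754 → 28.3754 [wait]  ⇒ S*(1)=-
t_0: node(0,0) S=66.9600 payoff=33.4600 vs cont=38.6886 → 38.6886 [wait]  ⇒ S*(0)=-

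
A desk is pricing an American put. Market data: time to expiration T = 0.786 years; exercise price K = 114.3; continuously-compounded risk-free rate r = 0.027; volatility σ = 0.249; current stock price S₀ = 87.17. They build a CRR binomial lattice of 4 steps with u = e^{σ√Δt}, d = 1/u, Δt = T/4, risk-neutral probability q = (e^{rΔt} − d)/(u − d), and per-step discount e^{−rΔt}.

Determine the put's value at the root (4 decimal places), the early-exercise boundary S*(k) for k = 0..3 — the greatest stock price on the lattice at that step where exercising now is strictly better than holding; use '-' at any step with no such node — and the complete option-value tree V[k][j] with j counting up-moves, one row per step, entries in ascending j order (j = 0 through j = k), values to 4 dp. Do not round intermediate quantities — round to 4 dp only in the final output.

params: Δt=0.19650 u=1.11670 d=0.89550 q=0.49648 e^(-rΔt)=0.99471
t_4 payoffs: 58.2441 44.3972 27.1300 5.5974 0.0000
t_3: node(3,0) S=62.5976 payoff=51.7024 vs cont=51.0975 → 51.7024 [stop]  node(3,1) S=78.0604 payoff=36.2396 vs cont=35.6348 → 36.2396 [stop]  node(3,2) S=97.3427 payoff=16.9573 vs cont=16.3525 → 16.9573 [stop]  node(3,3) S=121.3881 payoff=0.0000 vs cont=2.8035 → 2.8035 [wait]  ⇒ S*(3)=97.3427
t_2: node(2,0) S=69.9028 payoff=44.3972 vs cont=43.7924 → 44.3972 [stop]  node(2,1) S=87.1700 payoff=27.1300 vs cont=26.5252 → 27.1300 [stop]  node(2,2) S=108.7026 payoff=5.5974 vs cont=9.8776 → 9.8776 [wait]  ⇒ S*(2)=87.1700
t_1: node(1,0) S=78.0604 payoff=36.2396 vs cont=35.6348 → 36.2396 [stop]  node(1,1) S=97.3427 payoff=16.9573 vs cont=18.4663 → 18.4663 [wait]  ⇒ S*(1)=78.0604
t_0: node(0,0) S=87.1700 payoff=27.1300 vs cont=27.2704 → 27.2704 [wait]  ⇒ S*(0)=-

price = 27.2704
boundary = - 78.0604 87.1700 97.3427
tree:
27.2704
36.2396 18.4663
44.3972 27.1300 9.8776
51.7024 36.2396 16.9573 2.8035
58.2441 44.3972 27.1300 5.5974 0.0000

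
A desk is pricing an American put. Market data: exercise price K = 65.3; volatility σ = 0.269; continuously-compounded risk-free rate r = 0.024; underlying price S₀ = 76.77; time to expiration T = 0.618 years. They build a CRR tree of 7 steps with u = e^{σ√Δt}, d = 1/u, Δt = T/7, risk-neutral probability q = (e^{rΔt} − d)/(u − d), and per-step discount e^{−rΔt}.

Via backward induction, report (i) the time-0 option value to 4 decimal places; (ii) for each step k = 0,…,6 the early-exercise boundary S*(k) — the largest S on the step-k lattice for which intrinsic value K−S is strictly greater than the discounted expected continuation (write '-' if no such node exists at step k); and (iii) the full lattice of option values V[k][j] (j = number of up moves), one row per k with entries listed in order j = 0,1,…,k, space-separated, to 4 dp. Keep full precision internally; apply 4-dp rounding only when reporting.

Δt=0.08829  u=1.08321  d=0.92318  q=0.49328  discount=0.99788
step 7 (expiry): payoffs max(K−S,0) = 21.4261 13.8209 4.8975 0.0000 0.0000 0.0000 0.0000 0.0000
step 6: (k=6,j=0): S=47.5246, (K−S)⁺=17.7754, hold=17.6372 ⇒ V=17.7754 exercise | (k=6,j=1): S=55.7626, (K−S)⁺=9.5374, hold=9.3992 ⇒ V=9.5374 exercise | (k=6,j=2): S=65.4285, (K−S)⁺=0.0000, hold=2.4764 ⇒ V=2.4764 continue | (k=6,j=3): S=76.7700, (K−S)⁺=0.0000, hold=0.0000 ⇒ V=0.0000 continue | (k=6,j=4): S=90.0774, (K−S)⁺=0.0000, hold=0.0000 ⇒ V=0.0000 continue | (k=6,j=5): S=105.6915, (K−S)⁺=0.0000, hold=0.0000 ⇒ V=0.0000 continue | (k=6,j=6): S=124.0122, (K−S)⁺=0.0000, hold=0.0000 ⇒ V=0.0000 continue  boundary S*=55.7626
step 5: (k=5,j=0): S=51.4791, (K−S)⁺=13.8209, hold=13.6827 ⇒ V=13.8209 exercise | (k=5,j=1): S=60.4025, (K−S)⁺=4.8975, hold=6.0415 ⇒ V=6.0415 continue | (k=5,j=2): S=70.8728, (K−S)⁺=0.0000, hold=1.2522 ⇒ V=1.2522 continue | (k=5,j=3): S=83.1579, (K−S)⁺=0.0000, hold=0.0000 ⇒ V=0.0000 continue | (k=5,j=4): S=97.5726, (K−S)⁺=0.0000, hold=0.0000 ⇒ V=0.0000 continue | (k=5,j=5): S=114.4860, (K−S)⁺=0.0000, hold=0.0000 ⇒ V=0.0000 continue  boundary S*=51.4791
step 4: (k=4,j=0): S=55.7626, (K−S)⁺=9.5374, hold=9.9623 ⇒ V=9.9623 continue | (k=4,j=1): S=65.4285, (K−S)⁺=0.0000, hold=3.6712 ⇒ V=3.6712 continue | (k=4,j=2): S=76.7700, (K−S)⁺=0.0000, hold=0.6332 ⇒ V=0.6332 continue | (k=4,j=3): S=90.0774, (K−S)⁺=0.0000, hold=0.0000 ⇒ V=0.0000 continue | (k=4,j=4): S=105.6915, (K−S)⁺=0.0000, hold=0.0000 ⇒ V=0.0000 continue  boundary S*=-
step 3: (k=3,j=0): S=60.4025, (K−S)⁺=4.8975, hold=6.8445 ⇒ V=6.8445 continue | (k=3,j=1): S=70.8728, (K−S)⁺=0.0000, hold=2.1680 ⇒ V=2.1680 continue | (k=3,j=2): S=83.1579, (K−S)⁺=0.0000, hold=0.3201 ⇒ V=0.3201 continue | (k=3,j=3): S=97.5726, (K−S)⁺=0.0000, hold=0.0000 ⇒ V=0.0000 continue  boundary S*=-
step 2: (k=2,j=0): S=65.4285, (K−S)⁺=0.0000, hold=4.5281 ⇒ V=4.5281 continue | (k=2,j=1): S=76.7700, (K−S)⁺=0.0000, hold=1.2538 ⇒ V=1.2538 continue | (k=2,j=2): S=90.0774, (K−S)⁺=0.0000, hold=0.1619 ⇒ V=0.1619 continue  boundary S*=-
step 1: (k=1,j=0): S=70.8728, (K−S)⁺=0.0000, hold=2.9068 ⇒ V=2.9068 continue | (k=1,j=1): S=83.1579, (K−S)⁺=0.0000, hold=0.7137 ⇒ V=0.7137 continue  boundary S*=-
step 0: (k=0,j=0): S=76.7700, (K−S)⁺=0.0000, hold=1.8211 ⇒ V=1.8211 continue  boundary S*=-

price = 1.8211
boundary = - - - - - 51.4791 55.7626
tree:
1.8211
2.9068 0.7137
4.5281 1.2538 0.1619
6.8445 2.1680 0.3201 0.0000
9.9623 3.6712 0.6332 0.0000 0.0000
13.8209 6.0415 1.2522 0.0000 0.0000 0.0000
17.7754 9.5374 2.4764 0.0000 0.0000 0.0000 0.0000
21.4261 13.8209 4.8975 0.0000 0.0000 0.0000 0.0000 0.0000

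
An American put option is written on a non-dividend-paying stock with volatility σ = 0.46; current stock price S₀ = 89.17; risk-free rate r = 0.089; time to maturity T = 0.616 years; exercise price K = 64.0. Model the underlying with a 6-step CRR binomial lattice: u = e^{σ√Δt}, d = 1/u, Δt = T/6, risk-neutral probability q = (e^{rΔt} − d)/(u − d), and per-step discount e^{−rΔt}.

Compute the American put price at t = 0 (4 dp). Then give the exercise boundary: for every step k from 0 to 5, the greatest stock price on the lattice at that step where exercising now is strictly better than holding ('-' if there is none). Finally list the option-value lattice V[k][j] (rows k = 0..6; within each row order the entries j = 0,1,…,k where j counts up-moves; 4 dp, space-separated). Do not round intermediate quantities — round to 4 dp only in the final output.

params: Δt=0.10267 u=1.15881 d=0.86296 q=0.49425 e^(-rΔt)=0.99090
t_6 payoffs: 27.1743 14.5492 0.0000 0.0000 0.0000 0.0000 0.0000
t_5: node(5,0) S=42.6739 payoff=21.3261 vs cont=20.7440 → 21.3261 [stop]  node(5,1) S=57.3040 payoff=6.6960 vs cont=7.2914 → 7.2914 [wait]  node(5,2) S=76.9498 payoff=0.0000 vs cont=0.0000 → 0.0000 [wait]  node(5,3) S=103.3309 payoff=0.0000 vs cont=0.0000 → 0.0000 [wait]  node(5,4) S=138.7563 payoff=0.0000 vs cont=0.0000 → 0.0000 [wait]  node(5,5) S=186.3268 payoff=0.0000 vs cont=0.0000 → 0.0000 [wait]  ⇒ S*(5)=42.6739
t_4: node(4,0) S=49.4508 payoff=14.5492 vs cont=14.2586 → 14.5492 [stop]  node(4,1) S=66.4043 payoff=0.0000 vs cont=3.6541 → 3.6541 [wait]  node(4,2) S=89.1700 payoff=0.0000 vs cont=0.0000 → 0.0000 [wait]  node(4,3) S=119.7406 payoff=0.0000 vs cont=0.0000 → 0.0000 [wait]  node(4,4) S=160.7919 payoff=0.0000 vs cont=0.0000 → 0.0000 [wait]  ⇒ S*(4)=49.4508
t_3: node(3,0) S=57.3040 payoff=6.6960 vs cont=9.0810 → 9.0810 [wait]  node(3,1) S=76.9498 payoff=0.0000 vs cont=1.8313 → 1.8313 [wait]  node(3,2) S=103.3309 payoff=0.0000 vs cont=0.0000 → 0.0000 [wait]  node(3,3) S=138.7563 payoff=0.0000 vs cont=0.0000 → 0.0000 [wait]  ⇒ S*(3)=-
t_2: node(2,0) S=66.4043 payoff=0.0000 vs cont=5.4479 → 5.4479 [wait]  node(2,1) S=89.1700 payoff=0.0000 vs cont=0.9178 → 0.9178 [wait]  node(2,2) S=119.7406 payoff=0.0000 vs cont=0.0000 → 0.0000 [wait]  ⇒ S*(2)=-
t_1: node(1,0) S=76.9498 payoff=0.0000 vs cont=3.1797 → 3.1797 [wait]  node(1,1) S=103.3309 payoff=0.0000 vs cont=0.4599 → 0.4599 [wait]  ⇒ S*(1)=-
t_0: node(0,0) S=89.1700 payoff=0.0000 vs cont=1.8188 → 1.8188 [wait]  ⇒ S*(0)=-

price = 1.8188
boundary = - - - - 49.4508 42.6739
tree:
1.8188
3.1797 0.4599
5.4479 0.9178 0.0000
9.0810 1.8313 0.0000 0.0000
14.5492 3.6541 0.0000 0.0000 0.0000
21.3261 7.2914 0.0000 0.0000 0.0000 0.0000
27.1743 14.5492 0.0000 0.0000 0.0000 0.0000 0.0000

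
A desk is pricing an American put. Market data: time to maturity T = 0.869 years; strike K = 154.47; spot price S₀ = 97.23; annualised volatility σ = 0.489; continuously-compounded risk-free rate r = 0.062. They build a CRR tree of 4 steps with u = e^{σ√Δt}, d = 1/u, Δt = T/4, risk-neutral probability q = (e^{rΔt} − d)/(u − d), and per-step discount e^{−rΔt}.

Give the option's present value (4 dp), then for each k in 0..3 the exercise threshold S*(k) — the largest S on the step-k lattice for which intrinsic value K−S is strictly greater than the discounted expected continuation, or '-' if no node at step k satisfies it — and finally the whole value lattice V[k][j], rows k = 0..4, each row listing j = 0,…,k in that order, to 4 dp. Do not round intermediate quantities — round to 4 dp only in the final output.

price = 57.6911
boundary = - 77.4131 97.2300 122.1198
tree:
57.6911
77.0569 37.7481
92.8348 57.2400 17.0924
105.3970 77.0569 32.3502 0.5664
115.3988 92.8348 57.2400 1.0889 0.0000

Δt=0.21725  u=1.25599  d=0.79619  q=0.47276  discount=0.98662
step 4 (expiry): payoffs max(K−S,0) = 115.3988 92.8348 57.2400 1.0889 0.0000
step 3: (k=3,j=0): S=49.0730, (K−S)⁺=105.3970, hold=103.3303 ⇒ V=105.3970 exercise | (k=3,j=1): S=77.4131, (K−S)⁺=77.0569, hold=74.9902 ⇒ V=77.0569 exercise | (k=3,j=2): S=122.1198, (K−S)⁺=32.3502, hold=30.2835 ⇒ V=32.3502 exercise | (k=3,j=3): S=192.6450, (K−S)⁺=0.0000, hold=0.5664 ⇒ V=0.5664 continue  boundary S*=122.1198
step 2: (k=2,j=0): S=61.6352, (K−S)⁺=92.8348, hold=90.7681 ⇒ V=92.8348 exercise | (k=2,j=1): S=97.2300, (K−S)⁺=57.2400, hold=55.1733 ⇒ V=57.2400 exercise | (k=2,j=2): S=153.3811, (K−S)⁺=1.0889, hold=17.0924 ⇒ V=17.0924 continue  boundary S*=97.2300
step 1: (k=1,j=0): S=77.4131, (K−S)⁺=77.0569, hold=74.9902 ⇒ V=77.0569 exercise | (k=1,j=1): S=122.1198, (K−S)⁺=32.3502, hold=37.7481 ⇒ V=37.7481 continue  boundary S*=77.4131
step 0: (k=0,j=0): S=97.2300, (K−S)⁺=57.2400, hold=57.6911 ⇒ V=57.6911 continue  boundary S*=-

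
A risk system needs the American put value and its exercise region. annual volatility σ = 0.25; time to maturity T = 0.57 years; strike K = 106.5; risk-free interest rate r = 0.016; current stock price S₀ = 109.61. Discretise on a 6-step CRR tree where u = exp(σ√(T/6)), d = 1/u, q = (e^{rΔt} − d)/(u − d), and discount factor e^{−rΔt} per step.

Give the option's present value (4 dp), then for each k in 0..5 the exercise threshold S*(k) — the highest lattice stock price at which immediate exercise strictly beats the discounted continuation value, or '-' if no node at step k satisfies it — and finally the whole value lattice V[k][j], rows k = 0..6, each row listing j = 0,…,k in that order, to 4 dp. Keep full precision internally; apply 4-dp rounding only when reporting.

Δt=0.09500  u=1.08010  d=0.92584  q=0.49061  discount=0.99848
step 6 (expiry): payoffs max(K−S,0) = 37.4661 25.9637 12.5448 0.0000 0.0000 0.0000 0.0000
step 5: (k=5,j=0): S=74.5636, (K−S)⁺=31.9364, hold=31.7746 ⇒ V=31.9364 exercise | (k=5,j=1): S=86.9874, (K−S)⁺=19.5126, hold=19.3509 ⇒ V=19.5126 exercise | (k=5,j=2): S=101.4812, (K−S)⁺=5.0188, hold=6.3805 ⇒ V=6.3805 continue | (k=5,j=3): S=118.3899, (K−S)⁺=0.0000, hold=0.0000 ⇒ V=0.0000 continue | (k=5,j=4): S=138.1160, (K−S)⁺=0.0000, hold=0.0000 ⇒ V=0.0000 continue | (k=5,j=5): S=161.1289, (K−S)⁺=0.0000, hold=0.0000 ⇒ V=0.0000 continue  boundary S*=86.9874
step 4: (k=4,j=0): S=80.5363, (K−S)⁺=25.9637, hold=25.8020 ⇒ V=25.9637 exercise | (k=4,j=1): S=93.9552, (K−S)⁺=12.5448, hold=13.0501 ⇒ V=13.0501 continue | (k=4,j=2): S=109.6100, (K−S)⁺=0.0000, hold=3.2453 ⇒ V=3.2453 continue | (k=4,j=3): S=127.8732, (K−S)⁺=0.0000, hold=0.0000 ⇒ V=0.0000 continue | (k=4,j=4): S=149.1794, (K−S)⁺=0.0000, hold=0.0000 ⇒ V=0.0000 continue  boundary S*=80.5363
step 3: (k=3,j=0): S=86.9874, (K−S)⁺=19.5126, hold=19.5984 ⇒ V=19.5984 continue | (k=3,j=1): S=101.4812, (K−S)⁺=5.0188, hold=8.2273 ⇒ V=8.2273 continue | (k=3,j=2): S=118.3899, (K−S)⁺=0.0000, hold=1.6506 ⇒ V=1.6506 continue | (k=3,j=3): S=138.1160, (K−S)⁺=0.0000, hold=0.0000 ⇒ V=0.0000 continue  boundary S*=-
step 2: (k=2,j=0): S=93.9552, (K−S)⁺=12.5448, hold=13.9983 ⇒ V=13.9983 continue | (k=2,j=1): S=109.6100, (K−S)⁺=0.0000, hold=4.9931 ⇒ V=4.9931 continue | (k=2,j=2): S=127.8732, (K−S)⁺=0.0000, hold=0.8395 ⇒ V=0.8395 continue  boundary S*=-
step 1: (k=1,j=0): S=101.4812, (K−S)⁺=5.0188, hold=9.5658 ⇒ V=9.5658 continue | (k=1,j=1): S=118.3899, (K−S)⁺=0.0000, hold=2.9508 ⇒ V=2.9508 continue  boundary S*=-
step 0: (k=0,j=0): S=109.6100, (K−S)⁺=0.0000, hold=6.3108 ⇒ V=6.3108 continue  boundary S*=-

price = 6.3108
boundary = - - - - 80.5363 86.9874
tree:
6.3108
9.5658 2.9508
13.9983 4.9931 0.8395
19.5984 8.2273 1.6506 0.0000
25.9637 13.0501 3.2453 0.0000 0.0000
31.9364 19.5126 6.3805 0.0000 0.0000 0.0000
37.4661 25.9637 12.5448 0.0000 0.0000 0.0000 0.0000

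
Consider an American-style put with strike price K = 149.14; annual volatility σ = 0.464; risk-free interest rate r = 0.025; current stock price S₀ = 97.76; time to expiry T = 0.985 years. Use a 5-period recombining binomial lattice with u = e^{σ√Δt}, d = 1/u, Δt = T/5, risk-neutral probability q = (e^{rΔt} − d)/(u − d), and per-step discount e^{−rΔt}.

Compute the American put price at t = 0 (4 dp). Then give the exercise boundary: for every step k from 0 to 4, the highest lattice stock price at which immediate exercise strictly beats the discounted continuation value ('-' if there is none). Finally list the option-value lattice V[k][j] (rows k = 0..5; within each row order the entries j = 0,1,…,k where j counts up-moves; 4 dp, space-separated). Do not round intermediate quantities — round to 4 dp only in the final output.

params: Δt=0.19700 u=1.22869 d=0.81388 q=0.46060 e^(-rΔt)=0.99509
t_5 payoffs: 114.2294 96.4366 69.5753 29.0237 0.0000 0.0000
t_4: node(4,0) S=42.8942 payoff=106.2458 vs cont=105.5131 → 106.2458 [stop]  node(4,1) S=64.7560 payoff=84.3840 vs cont=83.6513 → 84.3840 [stop]  node(4,2) S=97.7600 payoff=51.3800 vs cont=50.6473 → 51.3800 [stop]  node(4,3) S=147.5852 payoff=1.5548 vs cont=15.5786 → 15.5786 [wait]  node(4,4) S=222.8046 payoff=0.0000 vs cont=0.0000 → 0.0000 [wait]  ⇒ S*(4)=97.7600
t_3: node(3,0) S=52.7034 payoff=96.4366 vs cont=95.7039 → 96.4366 [stop]  node(3,1) S=79.5647 payoff=69.5753 vs cont=68.8426 → 69.5753 [stop]  node(3,2) S=120.1163 payoff=29.0237 vs cont=34.7185 → 34.7185 [wait]  node(3,3) S=181.3357 payoff=0.0000 vs cont=8.3618 → 8.3618 [wait]  ⇒ S*(3)=79.5647
t_2: node(2,0) S=64.7560 payoff=84.3840 vs cont=83.6513 → 84.3840 [stop]  node(2,1) S=97.7600 payoff=51.3800 vs cont=53.2574 → 53.2574 [wait]  node(2,2) S=147.5852 payoff=1.5548 vs cont=22.4678 → 22.4678 [wait]  ⇒ S*(2)=64.7560
t_1: node(1,0) S=79.5647 payoff=69.5753 vs cont=69.7031 → 69.7031 [wait]  node(1,1) S=120.1163 payoff=29.0237 vs cont=38.8838 → 38.8838 [wait]  ⇒ S*(1)=-
t_0: node(0,0) S=97.7600 payoff=51.3800 vs cont=55.2351 → 55.2351 [wait]  ⇒ S*(0)=-

price = 55.2351
boundary = - - 64.7560 79.5647 97.7600
tree:
55.2351
69.7031 38.8838
84.3840 53.2574 22.4678
96.4366 69.5753 34.7185 8.3618
106.2458 84.3840 51.3800 15.5786 0.0000
114.2294 96.4366 69.5753 29.0237 0.0000 0.0000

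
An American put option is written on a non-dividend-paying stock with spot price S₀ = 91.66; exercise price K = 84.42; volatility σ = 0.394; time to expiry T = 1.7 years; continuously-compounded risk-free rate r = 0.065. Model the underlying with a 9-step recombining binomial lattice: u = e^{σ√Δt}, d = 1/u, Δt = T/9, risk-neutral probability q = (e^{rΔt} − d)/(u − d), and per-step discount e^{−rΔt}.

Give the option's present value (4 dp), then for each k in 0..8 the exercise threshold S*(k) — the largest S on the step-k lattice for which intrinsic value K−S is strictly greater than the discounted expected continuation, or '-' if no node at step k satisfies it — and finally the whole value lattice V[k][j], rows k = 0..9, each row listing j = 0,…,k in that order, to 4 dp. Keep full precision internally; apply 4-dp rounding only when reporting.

Δt=0.18889  u=1.18677  d=0.84262  q=0.49319  discount=0.98780
step 9 (expiry): payoffs max(K−S,0) = 64.7922 56.7756 45.4848 29.5826 7.1853 0.0000 0.0000 0.0000 0.0000 0.0000
step 8: (k=8,j=0): S=23.2937, (K−S)⁺=61.1263, hold=60.0961 ⇒ V=61.1263 exercise | (k=8,j=1): S=32.8076, (K−S)⁺=51.6124, hold=50.5823 ⇒ V=51.6124 exercise | (k=8,j=2): S=46.2072, (K−S)⁺=38.2128, hold=37.1827 ⇒ V=38.2128 exercise | (k=8,j=3): S=65.0796, (K−S)⁺=19.3404, hold=18.3103 ⇒ V=19.3404 exercise | (k=8,j=4): S=91.6600, (K−S)⁺=0.0000, hold=3.5972 ⇒ V=3.5972 continue | (k=8,j=5): S=129.0967, (K−S)⁺=0.0000, hold=0.0000 ⇒ V=0.0000 continue | (k=8,j=6): S=181.8236, (K−S)⁺=0.0000, hold=0.0000 ⇒ V=0.0000 continue | (k=8,j=7): S=256.0858, (K−S)⁺=0.0000, hold=0.0000 ⇒ V=0.0000 continue | (k=8,j=8): S=360.6788, (K−S)⁺=0.0000, hold=0.0000 ⇒ V=0.0000 continue  boundary S*=65.0796
step 7: (k=7,j=0): S=27.6444, (K−S)⁺=56.7756, hold=55.7455 ⇒ V=56.7756 exercise | (k=7,j=1): S=38.9352, (K−S)⁺=45.4848, hold=44.4547 ⇒ V=45.4848 exercise | (k=7,j=2): S=54.8374, (K−S)⁺=29.5826, hold=28.5524 ⇒ V=29.5826 exercise | (k=7,j=3): S=77.2347, (K−S)⁺=7.1853, hold=11.4347 ⇒ V=11.4347 continue | (k=7,j=4): S=108.7796, (K−S)⁺=0.0000, hold=1.8008 ⇒ V=1.8008 continue | (k=7,j=5): S=153.2084, (K−S)⁺=0.0000, hold=0.0000 ⇒ V=0.0000 continue | (k=7,j=6): S=215.7833, (K−S)⁺=0.0000, hold=0.0000 ⇒ V=0.0000 continue | (k=7,j=7): S=303.9156, (K−S)⁺=0.0000, hold=0.0000 ⇒ V=0.0000 continue  boundary S*=54.8374
step 6: (k=6,j=0): S=32.8076, (K−S)⁺=51.6124, hold=50.5823 ⇒ V=51.6124 exercise | (k=6,j=1): S=46.2072, (K−S)⁺=38.2128, hold=37.1827 ⇒ V=38.2128 exercise | (k=6,j=2): S=65.0796, (K−S)⁺=19.3404, hold=20.3805 ⇒ V=20.3805 continue | (k=6,j=3): S=91.6600, (K−S)⁺=0.0000, hold=6.6018 ⇒ V=6.6018 continue | (k=6,j=4): S=129.0967, (K−S)⁺=0.0000, hold=0.9015 ⇒ V=0.9015 continue | (k=6,j=5): S=181.8236, (K−S)⁺=0.0000, hold=0.0000 ⇒ V=0.0000 continue | (k=6,j=6): S=256.0858, (K−S)⁺=0.0000, hold=0.0000 ⇒ V=0.0000 continue  boundary S*=46.2072
step 5: (k=5,j=0): S=38.9352, (K−S)⁺=45.4848, hold=44.4547 ⇒ V=45.4848 exercise | (k=5,j=1): S=54.8374, (K−S)⁺=29.5826, hold=29.0591 ⇒ V=29.5826 exercise | (k=5,j=2): S=77.2347, (K−S)⁺=7.1853, hold=13.4192 ⇒ V=13.4192 continue | (k=5,j=3): S=108.7796, (K−S)⁺=0.0000, hold=3.7443 ⇒ V=3.7443 continue | (k=5,j=4): S=153.2084, (K−S)⁺=0.0000, hold=0.4513 ⇒ V=0.4513 continue | (k=5,j=5): S=215.7833, (K−S)⁺=0.0000, hold=0.0000 ⇒ V=0.0000 continue  boundary S*=54.8374
step 4: (k=4,j=0): S=46.2072, (K−S)⁺=38.2128, hold=37.1827 ⇒ V=38.2128 exercise | (k=4,j=1): S=65.0796, (K−S)⁺=19.3404, hold=21.3472 ⇒ V=21.3472 continue | (k=4,j=2): S=91.6600, (K−S)⁺=0.0000, hold=8.5421 ⇒ V=8.5421 continue | (k=4,j=3): S=129.0967, (K−S)⁺=0.0000, hold=2.0943 ⇒ V=2.0943 continue | (k=4,j=4): S=181.8236, (K−S)⁺=0.0000, hold=0.2259 ⇒ V=0.2259 continue  boundary S*=46.2072
step 3: (k=3,j=0): S=54.8374, (K−S)⁺=29.5826, hold=29.5301 ⇒ V=29.5826 exercise | (k=3,j=1): S=77.2347, (K−S)⁺=7.1853, hold=14.8484 ⇒ V=14.8484 continue | (k=3,j=2): S=108.7796, (K−S)⁺=0.0000, hold=5.2967 ⇒ V=5.2967 continue | (k=3,j=3): S=153.2084, (K−S)⁺=0.0000, hold=1.1586 ⇒ V=1.1586 continue  boundary S*=54.8374
step 2: (k=2,j=0): S=65.0796, (K−S)⁺=19.3404, hold=22.0435 ⇒ V=22.0435 continue | (k=2,j=1): S=91.6600, (K−S)⁺=0.0000, hold=10.0139 ⇒ V=10.0139 continue | (k=2,j=2): S=129.0967, (K−S)⁺=0.0000, hold=3.2161 ⇒ V=3.2161 continue  boundary S*=-
step 1: (k=1,j=0): S=77.2347, (K−S)⁺=7.1853, hold=15.9140 ⇒ V=15.9140 continue | (k=1,j=1): S=108.7796, (K−S)⁺=0.0000, hold=6.5800 ⇒ V=6.5800 continue  boundary S*=-
step 0: (k=0,j=0): S=91.6600, (K−S)⁺=0.0000, hold=11.1726 ⇒ V=11.1726 continue  boundary S*=-

price = 11.1726
boundary = - - - 54.8374 46.2072 54.8374 46.2072 54.8374 65.0796
tree:
11.1726
15.9140 6.5800
22.0435 10.0139 3.2161
29.5826 14.8484 5.2967 1.1586
38.2128 21.3472 8.5421 2.0943 0.2259
45.4848 29.5826 13.4192 3.7443 0.4513 0.0000
51.6124 38.2128 20.3805 6.6018 0.9015 0.0000 0.0000
56.7756 45.4848 29.5826 11.4347 1.8008 0.0000 0.0000 0.0000
61.1263 51.6124 38.2128 19.3404 3.5972 0.0000 0.0000 0.0000 0.0000
64.7922 56.7756 45.4848 29.5826 7.1853 0.0000 0.0000 0.0000 0.0000 0.0000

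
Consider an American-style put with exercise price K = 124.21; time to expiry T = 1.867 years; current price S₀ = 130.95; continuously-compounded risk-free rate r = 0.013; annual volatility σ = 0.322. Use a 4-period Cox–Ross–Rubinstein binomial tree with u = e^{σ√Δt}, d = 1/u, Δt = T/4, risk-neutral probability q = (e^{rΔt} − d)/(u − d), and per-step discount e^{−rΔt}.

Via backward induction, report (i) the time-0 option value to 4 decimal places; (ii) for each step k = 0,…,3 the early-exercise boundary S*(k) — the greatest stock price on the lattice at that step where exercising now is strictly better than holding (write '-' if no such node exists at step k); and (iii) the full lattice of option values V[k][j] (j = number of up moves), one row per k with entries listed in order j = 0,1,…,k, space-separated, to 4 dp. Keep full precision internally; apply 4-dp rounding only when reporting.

price = 17.2779
boundary = - - - 67.6842
tree:
17.2779
26.8680 6.2012
40.1797 11.5311 0.0000
56.5258 21.4420 0.0000 0.0000
69.8915 39.8713 0.0000 0.0000 0.0000

params: Δt=0.46675 u=1.24606 d=0.80253 q=0.45895 e^(-rΔt)=0.99395
t_4 payoffs: 69.8915 39.8713 0.0000 0.0000 0.0000
t_3: node(3,0) S=67.6842 payoff=56.5258 vs cont=55.7744 → 56.5258 [stop]  node(3,1) S=105.0911 payoff=19.1189 vs cont=21.4420 → 21.4420 [wait]  node(3,2) S=163.1717 payoff=0.0000 vs cont=0.0000 → 0.0000 [wait]  node(3,3) S=253.3516 payoff=0.0000 vs cont=0.0000 → 0.0000 [wait]  ⇒ S*(3)=67.6842
t_2: node(2,0) S=84.3387 payoff=39.8713 vs cont=40.1797 → 40.1797 [wait]  node(2,1) S=130.9500 payoff=0.0000 vs cont=11.5311 → 11.5311 [wait]  node(2,2) S=203.3219 payoff=0.0000 vs cont=0.0000 → 0.0000 [wait]  ⇒ S*(2)=-
t_1: node(1,0) S=105.0911 payoff=19.1189 vs cont=26.8680 → 26.8680 [wait]  node(1,1) S=163.1717 payoff=0.0000 vs cont=6.2012 → 6.2012 [wait]  ⇒ S*(1)=-
t_0: node(0,0) S=130.9500 payoff=0.0000 vs cont=17.2779 → 17.2779 [wait]  ⇒ S*(0)=-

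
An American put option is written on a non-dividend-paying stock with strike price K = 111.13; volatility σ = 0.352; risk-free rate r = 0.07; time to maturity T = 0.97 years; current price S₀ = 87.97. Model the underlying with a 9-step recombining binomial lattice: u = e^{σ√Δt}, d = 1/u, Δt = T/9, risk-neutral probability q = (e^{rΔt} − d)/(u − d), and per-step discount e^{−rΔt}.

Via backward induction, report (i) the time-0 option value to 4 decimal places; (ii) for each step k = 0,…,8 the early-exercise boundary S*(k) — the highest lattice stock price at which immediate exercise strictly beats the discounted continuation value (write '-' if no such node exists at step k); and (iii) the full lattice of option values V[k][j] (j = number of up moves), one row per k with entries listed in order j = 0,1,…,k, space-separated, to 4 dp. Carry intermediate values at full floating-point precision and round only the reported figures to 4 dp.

price = 25.0951
boundary = - 78.3696 69.8169 78.3696 69.8169 78.3696 69.8169 78.3696 87.9700
tree:
25.0951
32.7604 17.9238
41.3131 24.6223 11.5966
48.9324 32.7604 16.9782 6.4712
55.7202 41.3131 24.0399 10.2793 2.8184
61.7672 48.9324 32.7604 15.8134 4.9839 0.7282
67.1543 55.7202 41.3131 23.3601 8.6193 1.4787 0.0000
71.9535 61.7672 48.9324 32.7604 14.4541 3.0029 0.0000 0.0000
76.2290 67.1543 55.7202 41.3131 23.1600 6.0981 0.0000 0.0000 0.0000
80.0378 71.9535 61.7672 48.9324 32.7604 12.3835 0.0000 0.0000 0.0000 0.0000

params: Δt=0.10778 u=1.12250 d=0.89087 q=0.50384 e^(-rΔt)=0.99248
t_9 payoffs: 80.0378 71.9535 61.7672 48.9324 32.7604 12.3835 0.0000 0.0000 0.0000 0.0000
t_8: node(8,0) S=34.9010 payoff=76.2290 vs cont=75.3937 → 76.2290 [stop]  node(8,1) S=43.9757 payoff=67.1543 vs cont=66.3191 → 67.1543 [stop]  node(8,2) S=55.4098 payoff=55.7202 vs cont=54.8850 → 55.7202 [stop]  node(8,3) S=69.8169 payoff=41.3131 vs cont=40.4778 → 41.3131 [stop]  node(8,4) S=87.9700 payoff=23.1600 vs cont=22.3247 → 23.1600 [stop]  node(8,5) S=110.8431 payoff=0.2869 vs cont=6.0981 → 6.0981 [wait]  node(8,6) S=139.6634 payoff=0.0000 vs cont=0.0000 → 0.0000 [wait]  node(8,7) S=175.9774 payoff=0.0000 vs cont=0.0000 → 0.0000 [wait]  node(8,8) S=221.7333 payoff=0.0000 vs cont=0.0000 → 0.0000 [wait]  ⇒ S*(8)=87.9700
t_7: node(7,0) S=39.1765 payoff=71.9535 vs cont=71.1183 → 71.9535 [stop]  node(7,1) S=49.3628 payoff=61.7672 vs cont=60.9320 → 61.7672 [stop]  node(7,2) S=62.1976 payoff=48.9324 vs cont=48.0972 → 48.9324 [stop]  node(7,3) S=78.3696 payoff=32.7604 vs cont=31.9252 → 32.7604 [stop]  node(7,4) S=98.7465 payoff=12.3835 vs cont=14.4541 → 14.4541 [wait]  node(7,5) S=124.4216 payoff=0.0000 vs cont=3.0029 → 3.0029 [wait]  node(7,6) S=156.7725 payoff=0.0000 vs cont=0.0000 → 0.0000 [wait]  node(7,7) S=197.5349 payoff=0.0000 vs cont=0.0000 → 0.0000 [wait]  ⇒ S*(7)=78.3696
t_6: node(6,0) S=43.9757 payoff=67.1543 vs cont=66.3191 → 67.1543 [stop]  node(6,1) S=55.4098 payoff=55.7202 vs cont=54.8850 → 55.7202 [stop]  node(6,2) S=69.8169 payoff=41.3131 vs cont=40.4778 → 41.3131 [stop]  node(6,3) S=87.9700 payoff=23.1600 vs cont=23.3601 → 23.3601 [wait]  node(6,4) S=110.8431 payoff=0.2869 vs cont=8.6193 → 8.6193 [wait]  node(6,5) S=139.6634 payoff=0.0000 vs cont=1.4787 → 1.4787 [wait]  node(6,6) S=175.9774 payoff=0.0000 vs cont=0.0000 → 0.0000 [wait]  ⇒ S*(6)=69.8169
t_5: node(5,0) S=49.3628 payoff=61.7672 vs cont=60.9320 → 61.7672 [stop]  node(5,1) S=62.1976 payoff=48.9324 vs cont=48.0972 → 48.9324 [stop]  node(5,2) S=78.3696 payoff=32.7604 vs cont=32.0252 → 32.7604 [stop]  node(5,3) S=98.7465 payoff=12.3835 vs cont=15.8134 → 15.8134 [wait]  node(5,4) S=124.4216 payoff=0.0000 vs cont=4.9839 → 4.9839 [wait]  node(5,5) S=156.7725 payoff=0.0000 vs cont=0.7282 → 0.7282 [wait]  ⇒ S*(5)=78.3696
t_4: node(4,0) S=55.4098 payoff=55.7202 vs cont=54.8850 → 55.7202 [stop]  node(4,1) S=69.8169 payoff=41.3131 vs cont=40.4778 → 41.3131 [stop]  node(4,2) S=87.9700 payoff=23.1600 vs cont=24.0399 → 24.0399 [wait]  node(4,3) S=110.8431 payoff=0.2869 vs cont=10.2793 → 10.2793 [wait]  node(4,4) S=139.6634 payoff=0.0000 vs cont=2.8184 → 2.8184 [wait]  ⇒ S*(4)=69.8169
t_3: node(3,0) S=62.1976 payoff=48.9324 vs cont=48.0972 → 48.9324 [stop]  node(3,1) S=78.3696 payoff=32.7604 vs cont=32.3651 → 32.7604 [stop]  node(3,2) S=98.7465 payoff=12.3835 vs cont=16.9782 → 16.9782 [wait]  node(3,3) S=124.4216 payoff=0.0000 vs cont=6.4712 → 6.4712 [wait]  ⇒ S*(3)=78.3696
t_2: node(2,0) S=69.8169 payoff=41.3131 vs cont=40.4778 → 41.3131 [stop]  node(2,1) S=87.9700 payoff=23.1600 vs cont=24.6223 → 24.6223 [wait]  node(2,2) S=110.8431 payoff=0.2869 vs cont=11.5966 → 11.5966 [wait]  ⇒ S*(2)=69.8169
t_1: node(1,0) S=78.3696 payoff=32.7604 vs cont=32.6564 → 32.7604 [stop]  node(1,1) S=98.7465 payoff=12.3835 vs cont=17.9238 → 17.9238 [wait]  ⇒ S*(1)=78.3696
t_0: node(0,0) S=87.9700 payoff=23.1600 vs cont=25.0951 → 25.0951 [wait]  ⇒ S*(0)=-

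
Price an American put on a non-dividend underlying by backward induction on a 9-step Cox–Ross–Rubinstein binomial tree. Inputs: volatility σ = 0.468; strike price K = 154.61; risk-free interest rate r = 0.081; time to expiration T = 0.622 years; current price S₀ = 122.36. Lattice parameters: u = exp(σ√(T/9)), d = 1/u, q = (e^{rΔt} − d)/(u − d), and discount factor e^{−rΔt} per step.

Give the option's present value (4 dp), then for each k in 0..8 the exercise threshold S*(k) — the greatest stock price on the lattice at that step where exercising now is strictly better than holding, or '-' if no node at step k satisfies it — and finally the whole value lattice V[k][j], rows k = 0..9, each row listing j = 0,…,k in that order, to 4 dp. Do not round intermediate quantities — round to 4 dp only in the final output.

price = 36.8611
boundary = - - 95.6698 84.5946 95.6698 108.1950 95.6698 108.1950 122.3600
tree:
36.8611
47.2750 26.5307
58.9402 35.7716 17.2934
70.0154 46.7191 24.8779 9.6607
79.8085 58.9402 34.6354 15.0883 4.1676
88.4679 70.0154 46.4150 22.8697 7.2271 1.0567
96.1249 79.8085 58.9402 33.3790 12.2813 2.0919 0.0000
102.8954 88.4679 70.0154 46.4150 20.3018 4.1413 0.0000 0.0000
108.8821 96.1249 79.8085 58.9402 32.2500 8.1985 0.0000 0.0000 0.0000
114.1758 102.8954 88.4679 70.0154 46.4150 16.2305 0.0000 0.0000 0.0000 0.0000

Δt=0.06911  u=1.13092  d=0.88423  q=0.49204  discount=0.99442
step 9 (expiry): payoffs max(K−S,0) = 114.1758 102.8954 88.4679 70.0154 46.4150 16.2305 0.0000 0.0000 0.0000 0.0000
step 8: (k=8,j=0): S=45.7279, (K−S)⁺=108.8821, hold=108.0191 ⇒ V=108.8821 exercise | (k=8,j=1): S=58.4851, (K−S)⁺=96.1249, hold=95.2618 ⇒ V=96.1249 exercise | (k=8,j=2): S=74.8015, (K−S)⁺=79.8085, hold=78.9454 ⇒ V=79.8085 exercise | (k=8,j=3): S=95.6698, (K−S)⁺=58.9402, hold=58.0771 ⇒ V=58.9402 exercise | (k=8,j=4): S=122.3600, (K−S)⁺=32.2500, hold=31.3869 ⇒ V=32.2500 exercise | (k=8,j=5): S=156.4963, (K−S)⁺=0.0000, hold=8.1985 ⇒ V=8.1985 continue | (k=8,j=6): S=200.1561, (K−S)⁺=0.0000, hold=0.0000 ⇒ V=0.0000 continue | (k=8,j=7): S=255.9962, (K−S)⁺=0.0000, hold=0.0000 ⇒ V=0.0000 continue | (k=8,j=8): S=327.4146, (K−S)⁺=0.0000, hold=0.0000 ⇒ V=0.0000 continue  boundary S*=122.3600
step 7: (k=7,j=0): S=51.7146, (K−S)⁺=102.8954, hold=102.0323 ⇒ V=102.8954 exercise | (k=7,j=1): S=66.1421, (K−S)⁺=88.4679, hold=87.6048 ⇒ V=88.4679 exercise | (k=7,j=2): S=84.5946, (K−S)⁺=70.0154, hold=69.1523 ⇒ V=70.0154 exercise | (k=7,j=3): S=108.1950, (K−S)⁺=46.4150, hold=45.5519 ⇒ V=46.4150 exercise | (k=7,j=4): S=138.3795, (K−S)⁺=16.2305, hold=20.3018 ⇒ V=20.3018 continue | (k=7,j=5): S=176.9850, (K−S)⁺=0.0000, hold=4.1413 ⇒ V=4.1413 continue | (k=7,j=6): S=226.3607, (K−S)⁺=0.0000, hold=0.0000 ⇒ V=0.0000 continue | (k=7,j=7): S=289.5115, (K−S)⁺=0.0000, hold=0.0000 ⇒ V=0.0000 continue  boundary S*=108.1950
step 6: (k=6,j=0): S=58.4851, (K−S)⁺=96.1249, hold=95.2618 ⇒ V=96.1249 exercise | (k=6,j=1): S=74.8015, (K−S)⁺=79.8085, hold=78.9454 ⇒ V=79.8085 exercise | (k=6,j=2): S=95.6698, (K−S)⁺=58.9402, hold=58.0771 ⇒ V=58.9402 exercise | (k=6,j=3): S=122.3600, (K−S)⁺=32.2500, hold=33.3790 ⇒ V=33.3790 continue | (k=6,j=4): S=156.4963, (K−S)⁺=0.0000, hold=12.2813 ⇒ V=12.2813 continue | (k=6,j=5): S=200.1561, (K−S)⁺=0.0000, hold=2.0919 ⇒ V=2.0919 continue | (k=6,j=6): S=255.9962, (K−S)⁺=0.0000, hold=0.0000 ⇒ V=0.0000 continue  boundary S*=95.6698
step 5: (k=5,j=0): S=66.1421, (K−S)⁺=88.4679, hold=87.6048 ⇒ V=88.4679 exercise | (k=5,j=1): S=84.5946, (K−S)⁺=70.0154, hold=69.1523 ⇒ V=70.0154 exercise | (k=5,j=2): S=108.1950, (K−S)⁺=46.4150, hold=46.1043 ⇒ V=46.4150 exercise | (k=5,j=3): S=138.3795, (K−S)⁺=16.2305, hold=22.8697 ⇒ V=22.8697 continue | (k=5,j=4): S=176.9850, (K−S)⁺=0.0000, hold=7.2271 ⇒ V=7.2271 continue | (k=5,j=5): S=226.3607, (K−S)⁺=0.0000, hold=1.0567 ⇒ V=1.0567 continue  boundary S*=108.1950
step 4: (k=4,j=0): S=74.8015, (K−S)⁺=79.8085, hold=78.9454 ⇒ V=79.8085 exercise | (k=4,j=1): S=95.6698, (K−S)⁺=58.9402, hold=58.0771 ⇒ V=58.9402 exercise | (k=4,j=2): S=122.3600, (K−S)⁺=32.2500, hold=34.6354 ⇒ V=34.6354 continue | (k=4,j=3): S=156.4963, (K−S)⁺=0.0000, hold=15.0883 ⇒ V=15.0883 continue | (k=4,j=4): S=200.1561, (K−S)⁺=0.0000, hold=4.1676 ⇒ V=4.1676 continue  boundary S*=95.6698
step 3: (k=3,j=0): S=84.5946, (K−S)⁺=70.0154, hold=69.1523 ⇒ V=70.0154 exercise | (k=3,j=1): S=108.1950, (K−S)⁺=46.4150, hold=46.7191 ⇒ V=46.7191 continue | (k=3,j=2): S=138.3795, (K−S)⁺=16.2305, hold=24.8779 ⇒ V=24.8779 continue | (k=3,j=3): S=176.9850, (K−S)⁺=0.0000, hold=9.6607 ⇒ V=9.6607 continue  boundary S*=84.5946
step 2: (k=2,j=0): S=95.6698, (K−S)⁺=58.9402, hold=58.2259 ⇒ V=58.9402 exercise | (k=2,j=1): S=122.3600, (K−S)⁺=32.2500, hold=35.7716 ⇒ V=35.7716 continue | (k=2,j=2): S=156.4963, (K−S)⁺=0.0000, hold=17.2934 ⇒ V=17.2934 continue  boundary S*=95.6698
step 1: (k=1,j=0): S=108.1950, (K−S)⁺=46.4150, hold=47.2750 ⇒ V=47.2750 continue | (k=1,j=1): S=138.3795, (K−S)⁺=16.2305, hold=26.5307 ⇒ V=26.5307 continue  boundary S*=-
step 0: (k=0,j=0): S=122.3600, (K−S)⁺=32.2500, hold=36.8611 ⇒ V=36.8611 continue  boundary S*=-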